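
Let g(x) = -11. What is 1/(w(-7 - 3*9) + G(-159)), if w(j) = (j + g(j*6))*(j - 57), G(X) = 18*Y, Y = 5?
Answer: 1/4185 ≈ 0.00023895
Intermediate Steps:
G(X) = 90 (G(X) = 18*5 = 90)
w(j) = (-57 + j)*(-11 + j) (w(j) = (j - 11)*(j - 57) = (-11 + j)*(-57 + j) = (-57 + j)*(-11 + j))
1/(w(-7 - 3*9) + G(-159)) = 1/((627 + (-7 - 3*9)² - 68*(-7 - 3*9)) + 90) = 1/((627 + (-7 - 27)² - 68*(-7 - 27)) + 90) = 1/((627 + (-34)² - 68*(-34)) + 90) = 1/((627 + 1156 + 2312) + 90) = 1/(4095 + 90) = 1/4185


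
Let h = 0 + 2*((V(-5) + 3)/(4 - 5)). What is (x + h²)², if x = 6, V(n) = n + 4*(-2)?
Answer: 164836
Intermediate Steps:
V(n) = -8 + n (V(n) = n - 8 = -8 + n)
h = 20 (h = 0 + 2*(((-8 - 5) + 3)/(4 - 5)) = 0 + 2*((-13 + 3)/(-1)) = 0 + 2*(-10*(-1)) = 0 + 2*10 = 0 + 20 = 20)
(x + h²)² = (6 + 20²)² = (6 + 400)² = 406² = 164836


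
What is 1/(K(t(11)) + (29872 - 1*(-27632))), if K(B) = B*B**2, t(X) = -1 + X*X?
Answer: 1/1785504 ≈ 5.6007e-7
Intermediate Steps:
t(X) = -1 + X**2
K(B) = B**3
1/(K(t(11)) + (29872 - 1*(-27632))) = 1/((-1 + 11**2)**3 + (29872 - 1*(-27632))) = 1/((-1 + 121)**3 + (29872 + 27632)) = 1/(120**3 + 57504) = 1/(1728000 + 57504) = 1/1785504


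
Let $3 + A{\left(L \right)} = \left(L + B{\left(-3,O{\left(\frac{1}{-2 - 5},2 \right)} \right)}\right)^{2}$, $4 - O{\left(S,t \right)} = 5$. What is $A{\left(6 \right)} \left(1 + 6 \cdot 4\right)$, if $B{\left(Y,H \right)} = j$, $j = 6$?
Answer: $3525$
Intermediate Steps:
$O{\left(S,t \right)} = -1$ ($O{\left(S,t \right)} = 4 - 5 = -1$)
$B{\left(Y,H \right)} = 6$
$A{\left(L \right)} = -3 + \left(6 + L\right)^{2}$ ($A{\left(L \right)} = -3 + \left(L + 6\right)^{2} = -3 + \left(6 + L\right)^{2}$)
$A{\left(6 \right)} \left(1 + 6 \cdot 4\right) = \left(-3 + \left(6 + 6\right)^{2}\right) \left(1 + 6 \cdot 4\right) = \left(-3 + 12^{2}\right) \left(1 + 24\right) = \left(-3 + 144\right) 25 = 141 \cdot 25 = 3525$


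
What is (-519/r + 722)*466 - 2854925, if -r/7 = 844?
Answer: -7439448315/2954 ≈ -2.5184e+6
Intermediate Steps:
r = -5908 (r = -7*844 = -5908)
(-519/r + 722)*466 - 2854925 = (-519/(-5908) + 722)*466 - 2854925 = (-519*(-1/5908) + 722)*466 - 2854925 = (519/5908 + 722)*466 - 2854925 = (4266095/5908)*466 - 2854925 = 994000135/2954 - 2854925 = -7439448315/2954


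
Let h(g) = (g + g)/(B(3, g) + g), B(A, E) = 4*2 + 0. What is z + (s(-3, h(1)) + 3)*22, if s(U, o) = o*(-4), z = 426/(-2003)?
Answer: 833420/18027 ≈ 46.232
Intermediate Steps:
B(A, E) = 8 (B(A, E) = 8 + 0 = 8)
z = -426/2003 (z = 426*(-1/2003) = -426/2003 ≈ -0.21268)
h(g) = 2*g/(8 + g) (h(g) = (g + g)/(8 + g) = (2*g)/(8 + g) = 2*g/(8 + g))
s(U, o) = -4*o
z + (s(-3, h(1)) + 3)*22 = -426/2003 + (-8/(8 + 1) + 3)*22 = -426/2003 + (-8/9 + 3)*22 = -426/2003 + (19/9)*22 = -426/2003 + 418/9 = 833420/18027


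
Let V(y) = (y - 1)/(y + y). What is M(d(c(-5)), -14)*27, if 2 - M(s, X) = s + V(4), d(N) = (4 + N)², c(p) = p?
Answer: 135/8 ≈ 16.875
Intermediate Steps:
V(y) = (-1 + y)/(2*y) (V(y) = (-1 + y)/((2*y)) = (-1 + y)*(1/(2*y)) = (-1 + y)/(2*y))
M(s, X) = 13/8 - s (M(s, X) = 2 - (s + (½)*(-1 + 4)/4) = 2 - (s + (½)*(¼)*3) = 2 - (s + 3/8) = 2 - (3/8 + s) = 2 + (-3/8 - s) = 13/8 - s)
M(d(c(-5)), -14)*27 = (13/8 - (4 - 5)²)*27 = (13/8 - 1*(-1)²)*27 = (13/8 - 1*1)*27 = (13/8 - 1)*27 = (5/8)*27 = 135/8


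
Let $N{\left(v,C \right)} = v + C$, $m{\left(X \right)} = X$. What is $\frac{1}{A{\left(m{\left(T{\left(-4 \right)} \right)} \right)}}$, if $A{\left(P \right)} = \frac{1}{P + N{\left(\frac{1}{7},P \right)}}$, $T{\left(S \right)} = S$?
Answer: $- \frac{55}{7} \approx -7.8571$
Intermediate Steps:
$N{\left(v,C \right)} = C + v$
$A{\left(P \right)} = \frac{1}{\frac{1}{7} + 2 P}$ ($A{\left(P \right)} = \frac{1}{P + \left(P + \frac{1}{7}\right)} = \frac{1}{P + \left(\frac{1}{7} + P\right)} = \frac{1}{\frac{1}{7} + 2 P}$)
$\frac{1}{A{\left(m{\left(T{\left(-4 \right)} \right)} \right)}} = \frac{1}{7 \frac{1}{1 + 14 \left(-4\right)}} = \frac{1}{7 \frac{1}{1 - 56}} = \frac{1}{7 \frac{1}{-55}} = \frac{1}{7 \left(- \frac{1}{55}\right)} = \frac{1}{- \frac{7}{55}} = - \frac{55}{7}$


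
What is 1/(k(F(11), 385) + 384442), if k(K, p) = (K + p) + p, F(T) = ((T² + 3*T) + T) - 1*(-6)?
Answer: 1/385383 ≈ 2.5948e-6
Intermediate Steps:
F(T) = 6 + T² + 4*T (F(T) = (T² + 4*T) + 6 = 6 + T² + 4*T)
k(K, p) = K + 2*p
1/(k(F(11), 385) + 384442) = 1/(((6 + 11² + 4*11) + 2*385) + 384442) = 1/(((6 + 121 + 44) + 770) + 384442) = 1/((171 + 770) + 384442) = 1/(941 + 384442) = 1/385383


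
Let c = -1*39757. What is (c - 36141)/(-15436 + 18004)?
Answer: -37949/1284 ≈ -29.555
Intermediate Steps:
c = -39757
(c - 36141)/(-15436 + 18004) = (-39757 - 36141)/(-15436 + 18004) = -75898/2568 = -75898*1/2568 = -37949/1284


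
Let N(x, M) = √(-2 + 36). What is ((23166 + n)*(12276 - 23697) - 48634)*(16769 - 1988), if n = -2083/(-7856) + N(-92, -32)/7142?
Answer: -30728776474378203/7856 - 168813801*√34/7142 ≈ -3.9115e+12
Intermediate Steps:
N(x, M) = √34
n = 2083/7856 + √34/7142 (n = -2083/(-7856) + √34/7142 = -2083*(-1/7856) + √34*(1/7142) = 2083/7856 + √34/7142 ≈ 0.26596)
((23166 + n)*(12276 - 23697) - 48634)*(16769 - 1988) = ((23166 + (2083/7856 + √34/7142))*(12276 - 23697) - 48634)*(16769 - 1988) = ((181994179/7856 + √34/7142)*(-11421) - 48634)*14781 = ((-2078555518359/7856 - 11421*√34/7142) - 48634)*14781 = (-2078937587063/7856 - 11421*√34/7142)*14781 = -30728776474378203/7856 - 168813801*√34/7142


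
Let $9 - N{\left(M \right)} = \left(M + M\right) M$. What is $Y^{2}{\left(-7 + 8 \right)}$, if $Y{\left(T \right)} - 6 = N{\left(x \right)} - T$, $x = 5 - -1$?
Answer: $3364$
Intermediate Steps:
$x = 6$ ($x = 5 + 1 = 6$)
$N{\left(M \right)} = 9 - 2 M^{2}$ ($N{\left(M \right)} = 9 - \left(M + M\right) M = 9 - 2 M M = 9 - 2 M^{2}$)
$Y{\left(T \right)} = -57 - T$ ($Y{\left(T \right)} = 6 - \left(-9 + 72 + T\right) = 6 - \left(63 + T\right) = -57 - T$)
$Y^{2}{\left(-7 + 8 \right)} = \left(-57 - \left(-7 + 8\right)\right)^{2} = \left(-57 - 1\right)^{2} = \left(-58\right)^{2} = 3364$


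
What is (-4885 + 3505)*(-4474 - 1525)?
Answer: 8278620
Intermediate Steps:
(-4885 + 3505)*(-4474 - 1525) = -1380*(-5999) = 8278620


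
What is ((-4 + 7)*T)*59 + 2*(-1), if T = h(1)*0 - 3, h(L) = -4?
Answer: -533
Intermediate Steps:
T = -3 (T = -4*0 - 3 = 0 - 3 = -3)
((-4 + 7)*T)*59 + 2*(-1) = ((-4 + 7)*(-3))*59 + 2*(-1) = (3*(-3))*59 - 2 = -9*59 - 2 = -531 - 2 = -533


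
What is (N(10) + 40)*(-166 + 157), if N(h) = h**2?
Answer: -1260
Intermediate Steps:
(N(10) + 40)*(-166 + 157) = (10**2 + 40)*(-166 + 157) = (100 + 40)*(-9) = 140*(-9) = -1260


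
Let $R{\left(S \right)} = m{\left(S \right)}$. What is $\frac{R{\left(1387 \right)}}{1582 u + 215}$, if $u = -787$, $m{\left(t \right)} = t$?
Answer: $- \frac{1387}{1244819} \approx -0.0011142$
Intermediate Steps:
$R{\left(S \right)} = S$
$\frac{R{\left(1387 \right)}}{1582 u + 215} = \frac{1387}{1582 \left(-787\right) + 215} = \frac{1387}{-1245034 + 215} = \frac{1387}{-1244819} = 1387 \left(- \frac{1}{1244819}\right) = - \frac{1387}{1244819}$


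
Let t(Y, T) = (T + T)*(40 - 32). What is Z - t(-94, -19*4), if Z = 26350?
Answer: 27566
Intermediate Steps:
t(Y, T) = 16*T (t(Y, T) = (2*T)*8 = 16*T)
Z - t(-94, -19*4) = 26350 - 16*(-19*4) = 26350 - 16*(-76) = 26350 - 1*(-1216) = 26350 + 1216 = 27566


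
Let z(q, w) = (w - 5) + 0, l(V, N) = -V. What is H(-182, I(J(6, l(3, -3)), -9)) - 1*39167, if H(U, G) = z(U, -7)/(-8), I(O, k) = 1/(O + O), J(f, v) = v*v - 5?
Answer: -78331/2 ≈ -39166.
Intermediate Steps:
J(f, v) = -5 + v² (J(f, v) = v² - 5 = -5 + v²)
I(O, k) = 1/(2*O)
z(q, w) = -5 + w (z(q, w) = (-5 + w) + 0 = -5 + w)
H(U, G) = 3/2 (H(U, G) = (-5 - 7)/(-8) = -12*(-⅛) = 3/2)
H(-182, I(J(6, l(3, -3)), -9)) - 1*39167 = 3/2 - 1*39167 = 3/2 - 39167 = -78331/2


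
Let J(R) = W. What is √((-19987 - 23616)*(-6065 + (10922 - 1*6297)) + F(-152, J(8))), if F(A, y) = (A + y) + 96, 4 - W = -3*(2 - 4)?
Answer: √62788262 ≈ 7923.9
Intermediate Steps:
W = -2 (W = 4 - (-3)*(2 - 4) = 4 - (-3)*(-2) = 4 - 1*6 = 4 - 6 = -2)
J(R) = -2
F(A, y) = 96 + A + y
√((-19987 - 23616)*(-6065 + (10922 - 1*6297)) + F(-152, J(8))) = √((-19987 - 23616)*(-6065 + (10922 - 1*6297)) + (96 - 152 - 2)) = √(-43603*(-6065 + (10922 - 6297)) - 58) = √(-43603*(-6065 + 4625) - 58) = √(-43603*(-1440) - 58) = √(62788320 - 58) = √62788262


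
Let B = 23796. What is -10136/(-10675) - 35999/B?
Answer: -20441867/36288900 ≈ -0.56331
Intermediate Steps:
-10136/(-10675) - 35999/B = -10136/(-10675) - 35999/23796 = -10136*(-1/10675) - 35999*1/23796 = 1448/1525 - 35999/23796 = -20441867/36288900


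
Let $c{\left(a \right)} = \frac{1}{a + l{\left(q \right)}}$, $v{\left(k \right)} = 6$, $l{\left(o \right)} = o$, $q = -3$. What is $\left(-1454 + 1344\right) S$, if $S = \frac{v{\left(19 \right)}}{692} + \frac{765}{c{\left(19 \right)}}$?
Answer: $- \frac{232927365}{173} \approx -1.3464 \cdot 10^{6}$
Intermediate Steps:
$c{\left(a \right)} = \frac{1}{-3 + a}$ ($c{\left(a \right)} = \frac{1}{a - 3} = \frac{1}{-3 + a}$)
$S = \frac{4235043}{346}$ ($S = \frac{6}{692} + \frac{765}{\frac{1}{-3 + 19}} = 6 \cdot \frac{1}{692} + \frac{765}{\frac{1}{16}} = \frac{3}{346} + 765 \frac{1}{\frac{1}{16}} = \frac{3}{346} + 765 \cdot 16 = \frac{3}{346} + 12240 = \frac{4235043}{346} \approx 12240.0$)
$\left(-1454 + 1344\right) S = \left(-1454 + 1344\right) \frac{4235043}{346} = \left(-110\right) \frac{4235043}{346} = - \frac{232927365}{173}$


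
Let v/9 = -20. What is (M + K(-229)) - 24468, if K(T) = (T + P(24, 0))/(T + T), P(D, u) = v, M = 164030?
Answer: 63919805/458 ≈ 1.3956e+5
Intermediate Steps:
v = -180 (v = 9*(-20) = -180)
P(D, u) = -180
K(T) = (-180 + T)/(2*T) (K(T) = (T - 180)/(T + T) = (-180 + T)/((2*T)) = (-180 + T)*(1/(2*T)) = (-180 + T)/(2*T))
(M + K(-229)) - 24468 = (164030 + (½)*(-180 - 229)/(-229)) - 24468 = (164030 + (½)*(-1/229)*(-409)) - 24468 = (164030 + 409/458) - 24468 = 75126149/458 - 24468 = 63919805/458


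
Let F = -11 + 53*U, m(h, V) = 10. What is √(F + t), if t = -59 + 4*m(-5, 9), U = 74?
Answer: 2*√973 ≈ 62.386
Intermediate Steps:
t = -19 (t = -59 + 4*10 = -59 + 40 = -19)
F = 3911 (F = -11 + 53*74 = -11 + 3922 = 3911)
√(F + t) = √(3911 - 19) = √3892 = 2*√973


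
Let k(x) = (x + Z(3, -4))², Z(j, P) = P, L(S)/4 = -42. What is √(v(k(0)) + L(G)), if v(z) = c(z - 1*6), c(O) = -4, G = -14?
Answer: 2*I*√43 ≈ 13.115*I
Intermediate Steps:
L(S) = -168 (L(S) = 4*(-42) = -168)
k(x) = (-4 + x)² (k(x) = (x - 4)² = (-4 + x)²)
v(z) = -4
√(v(k(0)) + L(G)) = √(-4 - 168) = √(-172) = 2*I*√43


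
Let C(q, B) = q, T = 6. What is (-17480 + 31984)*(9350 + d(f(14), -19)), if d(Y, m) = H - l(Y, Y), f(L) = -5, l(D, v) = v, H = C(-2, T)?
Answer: 135655912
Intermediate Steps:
H = -2
d(Y, m) = -2 - Y
(-17480 + 31984)*(9350 + d(f(14), -19)) = (-17480 + 31984)*(9350 + (-2 - 1*(-5))) = 14504*(9350 + (-2 + 5)) = 14504*(9350 + 3) = 14504*9353 = 135655912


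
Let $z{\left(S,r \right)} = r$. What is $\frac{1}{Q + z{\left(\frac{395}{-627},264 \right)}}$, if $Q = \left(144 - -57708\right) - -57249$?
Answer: $\frac{1}{115365} \approx 8.6681 \cdot 10^{-6}$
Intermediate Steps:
$Q = 115101$ ($Q = \left(144 + 57708\right) + 57249 = 57852 + 57249 = 115101$)
$\frac{1}{Q + z{\left(\frac{395}{-627},264 \right)}} = \frac{1}{115101 + 264} = \frac{1}{115365}$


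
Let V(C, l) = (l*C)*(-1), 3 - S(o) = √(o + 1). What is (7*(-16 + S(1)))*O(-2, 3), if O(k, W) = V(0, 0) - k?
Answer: -182 - 14*√2 ≈ -201.80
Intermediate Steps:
S(o) = 3 - √(1 + o) (S(o) = 3 - √(o + 1) = 3 - √(1 + o))
V(C, l) = -C*l (V(C, l) = (C*l)*(-1) = -C*l)
O(k, W) = -k (O(k, W) = -1*0*0 - k = 0 - k = -k)
(7*(-16 + S(1)))*O(-2, 3) = (7*(-16 + (3 - √(1 + 1))))*(-1*(-2)) = (7*(-16 + (3 - √2)))*2 = (7*(-13 - √2))*2 = (-91 - 7*√2)*2 = -182 - 14*√2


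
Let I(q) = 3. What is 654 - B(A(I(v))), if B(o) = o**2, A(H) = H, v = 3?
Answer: 645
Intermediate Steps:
654 - B(A(I(v))) = 654 - 1*3**2 = 654 - 1*9 = 654 - 9 = 645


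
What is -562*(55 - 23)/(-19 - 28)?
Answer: 17984/47 ≈ 382.64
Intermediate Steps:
-562*(55 - 23)/(-19 - 28) = -17984/(-47) = -17984*(-1)/47 = -562*(-32/47) = 17984/47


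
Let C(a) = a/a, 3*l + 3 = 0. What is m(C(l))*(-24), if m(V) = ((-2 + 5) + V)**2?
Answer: -384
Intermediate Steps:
l = -1 (l = -1 + (1/3)*0 = -1 + 0 = -1)
C(a) = 1
m(V) = (3 + V)**2
m(C(l))*(-24) = (3 + 1)**2*(-24) = 4**2*(-24) = 16*(-24) = -384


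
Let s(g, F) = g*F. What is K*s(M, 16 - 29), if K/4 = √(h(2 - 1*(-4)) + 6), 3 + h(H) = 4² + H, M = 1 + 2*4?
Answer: -2340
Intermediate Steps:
M = 9 (M = 1 + 8 = 9)
h(H) = 13 + H (h(H) = -3 + (4² + H) = -3 + (16 + H) = 13 + H)
K = 20 (K = 4*√((13 + (2 - 1*(-4))) + 6) = 4*√((13 + (2 + 4)) + 6) = 4*√((13 + 6) + 6) = 4*√(19 + 6) = 4*√25 = 4*5 = 20)
s(g, F) = F*g
K*s(M, 16 - 29) = 20*((16 - 29)*9) = 20*(-13*9) = 20*(-117) = -2340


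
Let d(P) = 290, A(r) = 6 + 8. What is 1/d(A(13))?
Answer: 1/290 ≈ 0.0034483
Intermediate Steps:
A(r) = 14
1/d(A(13)) = 1/290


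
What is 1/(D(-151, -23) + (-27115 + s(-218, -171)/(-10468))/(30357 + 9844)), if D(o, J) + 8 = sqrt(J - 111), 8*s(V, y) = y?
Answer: -98316146456462227104/2371590680317685824505 - 11333945357316391936*I*sqrt(134)/2371590680317685824505 ≈ -0.041456 - 0.055321*I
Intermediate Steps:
s(V, y) = y/8
D(o, J) = -8 + sqrt(-111 + J) (D(o, J) = -8 + sqrt(J - 111) = -8 + sqrt(-111 + J))
1/(D(-151, -23) + (-27115 + s(-218, -171)/(-10468))/(30357 + 9844)) = 1/((-8 + sqrt(-111 - 23)) + (-27115 + ((1/8)*(-171))/(-10468))/(30357 + 9844)) = 1/((-8 + sqrt(-134)) + (-27115 - 171/8*(-1/10468))/40201) = 1/((-8 + I*sqrt(134)) + (-27115 + 171/83744)*(1/40201)) = 1/((-8 + I*sqrt(134)) - 2270718389/83744*1/40201) = 1/((-8 + I*sqrt(134)) - 2270718389/3366592544) = 1/(-29203458741/3366592544 + I*sqrt(134))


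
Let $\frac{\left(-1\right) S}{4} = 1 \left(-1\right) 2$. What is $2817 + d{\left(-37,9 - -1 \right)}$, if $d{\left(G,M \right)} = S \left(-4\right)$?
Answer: $2785$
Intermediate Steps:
$S = 8$ ($S = - 4 \cdot 1 \left(-1\right) 2 = - 4 \left(\left(-1\right) 2\right) = \left(-4\right) \left(-2\right) = 8$)
$d{\left(G,M \right)} = -32$ ($d{\left(G,M \right)} = 8 \left(-4\right) = -32$)
$2817 + d{\left(-37,9 - -1 \right)} = 2817 - 32 = 2785$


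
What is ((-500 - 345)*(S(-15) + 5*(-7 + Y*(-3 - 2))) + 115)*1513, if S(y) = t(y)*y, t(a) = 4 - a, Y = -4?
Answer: 281440695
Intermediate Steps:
S(y) = y*(4 - y) (S(y) = (4 - y)*y = y*(4 - y))
((-500 - 345)*(S(-15) + 5*(-7 + Y*(-3 - 2))) + 115)*1513 = ((-500 - 345)*(-15*(4 - 1*(-15)) + 5*(-7 - 4*(-3 - 2))) + 115)*1513 = (-845*(-15*(4 + 15) + 5*(-7 - 4*(-5))) + 115)*1513 = (-845*(-15*19 + 5*(-7 + 20)) + 115)*1513 = (-845*(-285 + 5*13) + 115)*1513 = (-845*(-285 + 65) + 115)*1513 = (-845*(-220) + 115)*1513 = (185900 + 115)*1513 = 186015*1513 = 281440695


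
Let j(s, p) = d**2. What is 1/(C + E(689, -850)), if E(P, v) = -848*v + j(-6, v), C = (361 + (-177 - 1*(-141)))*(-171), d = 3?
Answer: 1/665234 ≈ 1.5032e-6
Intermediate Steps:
j(s, p) = 9 (j(s, p) = 3**2 = 9)
C = -55575 (C = (361 + (-177 + 141))*(-171) = (361 - 36)*(-171) = 325*(-171) = -55575)
E(P, v) = 9 - 848*v (E(P, v) = -848*v + 9 = 9 - 848*v)
1/(C + E(689, -850)) = 1/(-55575 + (9 - 848*(-850))) = 1/(-55575 + (9 + 720800)) = 1/(-55575 + 720809) = 1/665234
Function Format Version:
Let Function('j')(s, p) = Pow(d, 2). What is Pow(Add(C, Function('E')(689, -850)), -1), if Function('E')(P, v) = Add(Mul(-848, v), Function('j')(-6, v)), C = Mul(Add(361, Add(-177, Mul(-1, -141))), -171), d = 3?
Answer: Rational(1, 665234) ≈ 1.5032e-6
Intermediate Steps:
Function('j')(s, p) = 9 (Function('j')(s, p) = Pow(3, 2) = 9)
C = -55575 (C = Mul(Add(361, Add(-177, 141)), -171) = Mul(Add(361, -36), -171) = Mul(325, -171) = -55575)
Function('E')(P, v) = Add(9, Mul(-848, v)) (Function('E')(P, v) = Add(Mul(-848, v), 9) = Add(9, Mul(-848, v)))
Pow(Add(C, Function('E')(689, -850)), -1) = Pow(Add(-55575, Add(9, Mul(-848, -850))), -1) = Pow(Add(-55575, Add(9, 720800)), -1) = Pow(Add(-55575, 720809), -1) = Pow(665234, -1) = Rational(1, 665234)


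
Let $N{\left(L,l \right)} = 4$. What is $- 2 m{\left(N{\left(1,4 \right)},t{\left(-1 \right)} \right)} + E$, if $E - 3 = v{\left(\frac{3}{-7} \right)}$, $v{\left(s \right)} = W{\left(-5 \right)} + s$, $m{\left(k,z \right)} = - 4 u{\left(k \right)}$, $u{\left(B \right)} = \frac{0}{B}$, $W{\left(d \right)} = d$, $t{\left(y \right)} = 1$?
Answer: $- \frac{17}{7} \approx -2.4286$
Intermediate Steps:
$u{\left(B \right)} = 0$
$m{\left(k,z \right)} = 0$ ($m{\left(k,z \right)} = \left(-4\right) 0 = 0$)
$v{\left(s \right)} = -5 + s$
$E = - \frac{17}{7}$ ($E = 3 - \left(5 - \frac{3}{-7}\right) = 3 + \left(-5 + 3 \left(- \frac{1}{7}\right)\right) = 3 - \frac{38}{7} = - \frac{17}{7} \approx -2.4286$)
$- 2 m{\left(N{\left(1,4 \right)},t{\left(-1 \right)} \right)} + E = \left(-2\right) 0 - \frac{17}{7} = 0 - \frac{17}{7} = - \frac{17}{7}$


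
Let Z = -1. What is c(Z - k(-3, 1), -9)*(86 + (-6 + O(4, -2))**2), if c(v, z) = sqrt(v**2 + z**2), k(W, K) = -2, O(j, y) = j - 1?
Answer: 95*sqrt(82) ≈ 860.26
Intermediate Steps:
O(j, y) = -1 + j
c(Z - k(-3, 1), -9)*(86 + (-6 + O(4, -2))**2) = sqrt((-1 - 1*(-2))**2 + (-9)**2)*(86 + (-6 + (-1 + 4))**2) = sqrt((-1 + 2)**2 + 81)*(86 + (-6 + 3)**2) = sqrt(1**2 + 81)*(86 + (-3)**2) = sqrt(1 + 81)*(86 + 9) = sqrt(82)*95 = 95*sqrt(82)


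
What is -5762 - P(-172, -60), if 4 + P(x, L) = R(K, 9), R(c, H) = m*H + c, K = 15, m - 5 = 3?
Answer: -5845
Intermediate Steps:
m = 8 (m = 5 + 3 = 8)
R(c, H) = c + 8*H (R(c, H) = 8*H + c = c + 8*H)
P(x, L) = 83 (P(x, L) = -4 + (15 + 8*9) = -4 + (15 + 72) = -4 + 87 = 83)
-5762 - P(-172, -60) = -5762 - 1*83 = -5762 - 83 = -5845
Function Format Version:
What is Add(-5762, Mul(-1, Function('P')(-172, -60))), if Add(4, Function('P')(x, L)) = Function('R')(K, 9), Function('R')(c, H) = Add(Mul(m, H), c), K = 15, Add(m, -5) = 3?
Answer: -5845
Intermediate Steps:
m = 8 (m = Add(5, 3) = 8)
Function('R')(c, H) = Add(c, Mul(8, H)) (Function('R')(c, H) = Add(Mul(8, H), c) = Add(c, Mul(8, H)))
Function('P')(x, L) = 83 (Function('P')(x, L) = Add(-4, Add(15, Mul(8, 9))) = Add(-4, Add(15, 72)) = Add(-4, 87) = 83)
Add(-5762, Mul(-1, Function('P')(-172, -60))) = Add(-5762, Mul(-1, 83)) = Add(-5762, -83) = -5845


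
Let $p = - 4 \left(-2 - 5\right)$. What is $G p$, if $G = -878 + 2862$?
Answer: $55552$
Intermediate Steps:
$p = 28$ ($p = \left(-4\right) \left(-7\right) = 28$)
$G = 1984$
$G p = 1984 \cdot 28 = 55552$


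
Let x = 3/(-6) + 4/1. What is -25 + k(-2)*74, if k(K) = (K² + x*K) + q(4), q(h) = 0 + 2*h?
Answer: 345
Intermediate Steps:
q(h) = 2*h
x = 7/2 (x = 3*(-⅙) + 4*1 = -½ + 4 = 7/2 ≈ 3.5000)
k(K) = 8 + K² + 7*K/2 (k(K) = (K² + 7*K/2) + 2*4 = (K² + 7*K/2) + 8 = 8 + K² + 7*K/2)
-25 + k(-2)*74 = -25 + (8 + (-2)² + (7/2)*(-2))*74 = -25 + (8 + 4 - 7)*74 = -25 + 5*74 = -25 + 370 = 345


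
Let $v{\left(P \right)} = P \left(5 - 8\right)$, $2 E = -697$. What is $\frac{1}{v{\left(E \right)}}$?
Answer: $\frac{2}{2091} \approx 0.00095648$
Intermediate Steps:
$E = - \frac{697}{2}$ ($E = \frac{1}{2} \left(-697\right) = - \frac{697}{2} \approx -348.5$)
$v{\left(P \right)} = - 3 P$ ($v{\left(P \right)} = P \left(-3\right) = - 3 P$)
$\frac{1}{v{\left(E \right)}} = \frac{1}{\left(-3\right) \left(- \frac{697}{2}\right)} = \frac{1}{\frac{2091}{2}} = \frac{2}{2091}$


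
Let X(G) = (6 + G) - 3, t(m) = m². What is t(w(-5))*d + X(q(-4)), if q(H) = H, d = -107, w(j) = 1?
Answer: -108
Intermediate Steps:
X(G) = 3 + G
t(w(-5))*d + X(q(-4)) = 1²*(-107) + (3 - 4) = 1*(-107) - 1 = -107 - 1 = -108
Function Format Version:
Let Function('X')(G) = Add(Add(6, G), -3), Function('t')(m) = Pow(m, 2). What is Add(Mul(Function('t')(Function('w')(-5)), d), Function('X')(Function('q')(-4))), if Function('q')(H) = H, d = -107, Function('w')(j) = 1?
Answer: -108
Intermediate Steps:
Function('X')(G) = Add(3, G)
Add(Mul(Function('t')(Function('w')(-5)), d), Function('X')(Function('q')(-4))) = Add(Mul(Pow(1, 2), -107), Add(3, -4)) = Add(Mul(1, -107), -1) = Add(-107, -1) = -108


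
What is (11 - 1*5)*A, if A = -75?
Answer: -450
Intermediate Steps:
(11 - 1*5)*A = (11 - 1*5)*(-75) = (11 - 5)*(-75) = 6*(-75) = -450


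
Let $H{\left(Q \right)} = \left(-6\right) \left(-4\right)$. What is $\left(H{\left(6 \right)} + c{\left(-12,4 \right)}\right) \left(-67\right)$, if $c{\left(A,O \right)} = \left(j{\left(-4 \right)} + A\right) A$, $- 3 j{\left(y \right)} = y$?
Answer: $-10184$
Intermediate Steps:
$H{\left(Q \right)} = 24$
$j{\left(y \right)} = - \frac{y}{3}$
$c{\left(A,O \right)} = A \left(\frac{4}{3} + A\right)$ ($c{\left(A,O \right)} = \left(\left(- \frac{1}{3}\right) \left(-4\right) + A\right) A = \left(\frac{4}{3} + A\right) A = A \left(\frac{4}{3} + A\right)$)
$\left(H{\left(6 \right)} + c{\left(-12,4 \right)}\right) \left(-67\right) = \left(24 + \frac{1}{3} \left(-12\right) \left(4 + 3 \left(-12\right)\right)\right) \left(-67\right) = \left(24 + \frac{1}{3} \left(-12\right) \left(4 - 36\right)\right) \left(-67\right) = \left(24 + \frac{1}{3} \left(-12\right) \left(-32\right)\right) \left(-67\right) = \left(24 + 128\right) \left(-67\right) = 152 \left(-67\right) = -10184$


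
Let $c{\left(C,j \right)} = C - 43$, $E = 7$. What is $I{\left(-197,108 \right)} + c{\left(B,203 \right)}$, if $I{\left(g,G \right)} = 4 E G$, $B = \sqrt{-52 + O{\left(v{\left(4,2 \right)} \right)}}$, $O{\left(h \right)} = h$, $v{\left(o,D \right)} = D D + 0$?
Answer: $2981 + 4 i \sqrt{3} \approx 2981.0 + 6.9282 i$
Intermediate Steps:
$v{\left(o,D \right)} = D^{2}$ ($v{\left(o,D \right)} = D^{2} + 0 = D^{2}$)
$B = 4 i \sqrt{3}$ ($B = \sqrt{-52 + 2^{2}} = \sqrt{-52 + 4} = \sqrt{-48} = 4 i \sqrt{3} \approx 6.9282 i$)
$c{\left(C,j \right)} = -43 + C$ ($c{\left(C,j \right)} = C - 43 = -43 + C$)
$I{\left(g,G \right)} = 28 G$ ($I{\left(g,G \right)} = 4 \cdot 7 G = 28 G$)
$I{\left(-197,108 \right)} + c{\left(B,203 \right)} = 28 \cdot 108 - \left(43 - 4 i \sqrt{3}\right) = 3024 - \left(43 - 4 i \sqrt{3}\right) = 2981 + 4 i \sqrt{3}$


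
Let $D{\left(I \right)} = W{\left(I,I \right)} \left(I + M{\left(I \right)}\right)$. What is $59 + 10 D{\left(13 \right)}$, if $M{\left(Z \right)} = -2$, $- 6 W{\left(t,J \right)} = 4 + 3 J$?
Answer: $- \frac{2188}{3} \approx -729.33$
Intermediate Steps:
$W{\left(t,J \right)} = - \frac{2}{3} - \frac{J}{2}$ ($W{\left(t,J \right)} = - \frac{4 + 3 J}{6} = - \frac{2}{3} - \frac{J}{2}$)
$D{\left(I \right)} = \left(-2 + I\right) \left(- \frac{2}{3} - \frac{I}{2}\right)$ ($D{\left(I \right)} = \left(- \frac{2}{3} - \frac{I}{2}\right) \left(I - 2\right) = \left(- \frac{2}{3} - \frac{I}{2}\right) \left(-2 + I\right) = \left(-2 + I\right) \left(- \frac{2}{3} - \frac{I}{2}\right)$)
$59 + 10 D{\left(13 \right)} = 59 + 10 \left(- \frac{\left(-2 + 13\right) \left(4 + 3 \cdot 13\right)}{6}\right) = 59 + 10 \left(\left(- \frac{1}{6}\right) 11 \left(4 + 39\right)\right) = 59 + 10 \left(\left(- \frac{1}{6}\right) 11 \cdot 43\right) = 59 + 10 \left(- \frac{473}{6}\right) = 59 - \frac{2365}{3} = - \frac{2188}{3}$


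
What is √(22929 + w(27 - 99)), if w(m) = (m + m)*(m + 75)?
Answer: √22497 ≈ 149.99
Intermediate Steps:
w(m) = 2*m*(75 + m) (w(m) = (2*m)*(75 + m) = 2*m*(75 + m))
√(22929 + w(27 - 99)) = √(22929 + 2*(27 - 99)*(75 + (27 - 99))) = √(22929 + 2*(-72)*(75 - 72)) = √(22929 + 2*(-72)*3) = √(22929 - 432) = √22497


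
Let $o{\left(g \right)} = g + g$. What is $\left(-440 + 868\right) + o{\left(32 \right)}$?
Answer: $492$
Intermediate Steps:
$o{\left(g \right)} = 2 g$
$\left(-440 + 868\right) + o{\left(32 \right)} = \left(-440 + 868\right) + 2 \cdot 32 = 428 + 64 = 492$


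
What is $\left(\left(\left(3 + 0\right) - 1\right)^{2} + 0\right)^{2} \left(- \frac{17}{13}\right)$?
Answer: $- \frac{272}{13} \approx -20.923$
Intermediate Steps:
$\left(\left(\left(3 + 0\right) - 1\right)^{2} + 0\right)^{2} \left(- \frac{17}{13}\right) = \left(\left(3 - 1\right)^{2} + 0\right)^{2} \left(\left(-17\right) \frac{1}{13}\right) = \left(2^{2} + 0\right)^{2} \left(- \frac{17}{13}\right) = \left(4 + 0\right)^{2} \left(- \frac{17}{13}\right) = 4^{2} \left(- \frac{17}{13}\right) = 16 \left(- \frac{17}{13}\right) = - \frac{272}{13}$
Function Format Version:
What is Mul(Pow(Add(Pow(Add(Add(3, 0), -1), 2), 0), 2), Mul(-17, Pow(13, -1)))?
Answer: Rational(-272, 13) ≈ -20.923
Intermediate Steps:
Mul(Pow(Add(Pow(Add(Add(3, 0), -1), 2), 0), 2), Mul(-17, Pow(13, -1))) = Mul(Pow(Add(Pow(Add(3, -1), 2), 0), 2), Mul(-17, Rational(1, 13))) = Mul(Pow(Add(Pow(2, 2), 0), 2), Rational(-17, 13)) = Mul(Pow(Add(4, 0), 2), Rational(-17, 13)) = Mul(Pow(4, 2), Rational(-17, 13)) = Mul(16, Rational(-17, 13)) = Rational(-272, 13)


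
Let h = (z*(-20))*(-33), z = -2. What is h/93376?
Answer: -165/11672 ≈ -0.014136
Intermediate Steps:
h = -1320 (h = -2*(-20)*(-33) = 40*(-33) = -1320)
h/93376 = -1320/93376 = -1320*1/93376 = -165/11672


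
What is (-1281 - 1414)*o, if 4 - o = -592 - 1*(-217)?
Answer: -1021405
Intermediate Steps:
o = 379 (o = 4 - (-592 - 1*(-217)) = 4 - (-592 + 217) = 4 - 1*(-375) = 4 + 375 = 379)
(-1281 - 1414)*o = (-1281 - 1414)*379 = -2695*379 = -1021405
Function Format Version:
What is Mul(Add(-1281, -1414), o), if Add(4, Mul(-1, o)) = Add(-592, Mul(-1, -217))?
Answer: -1021405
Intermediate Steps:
o = 379 (o = Add(4, Mul(-1, Add(-592, Mul(-1, -217)))) = Add(4, Mul(-1, Add(-592, 217))) = Add(4, Mul(-1, -375)) = Add(4, 375) = 379)
Mul(Add(-1281, -1414), o) = Mul(Add(-1281, -1414), 379) = Mul(-2695, 379) = -1021405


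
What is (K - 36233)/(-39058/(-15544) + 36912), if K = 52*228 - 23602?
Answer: -372892788/286899593 ≈ -1.2997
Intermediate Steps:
K = -11746 (K = 11856 - 23602 = -11746)
(K - 36233)/(-39058/(-15544) + 36912) = (-11746 - 36233)/(-39058/(-15544) + 36912) = -47979/(-39058*(-1/15544) + 36912) = -47979/(19529/7772 + 36912) = -47979/286899593/7772 = -47979*7772/286899593 = -372892788/286899593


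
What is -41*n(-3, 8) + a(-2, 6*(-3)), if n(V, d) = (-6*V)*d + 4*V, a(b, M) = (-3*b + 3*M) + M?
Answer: -5478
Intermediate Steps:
a(b, M) = -3*b + 4*M
n(V, d) = 4*V - 6*V*d (n(V, d) = -6*V*d + 4*V = 4*V - 6*V*d)
-41*n(-3, 8) + a(-2, 6*(-3)) = -82*(-3)*(2 - 3*8) + (-3*(-2) + 4*(6*(-3))) = -82*(-3)*(2 - 24) + (6 + 4*(-18)) = -82*(-3)*(-22) + (6 - 72) = -41*132 - 66 = -5412 - 66 = -5478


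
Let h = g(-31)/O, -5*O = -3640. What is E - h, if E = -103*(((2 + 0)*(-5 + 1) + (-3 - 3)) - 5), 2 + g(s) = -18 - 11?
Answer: 1424727/728 ≈ 1957.0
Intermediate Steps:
O = 728 (O = -⅕*(-3640) = 728)
g(s) = -31 (g(s) = -2 + (-18 - 11) = -2 - 29 = -31)
h = -31/728 ≈ -0.042582
E = 1957 (E = -103*((2*(-4) - 6) - 5) = -103*((-8 - 6) - 5) = -103*(-14 - 5) = -103*(-19) = 1957)
E - h = 1957 - 1*(-31/728) = 1957 + 31/728 = 1424727/728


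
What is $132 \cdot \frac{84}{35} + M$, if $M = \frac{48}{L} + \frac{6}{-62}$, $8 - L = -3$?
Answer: $\frac{547419}{1705} \approx 321.07$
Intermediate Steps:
$L = 11$ ($L = 8 - -3 = 8 + 3 = 11$)
$M = \frac{1455}{341}$ ($M = \frac{48}{11} + \frac{6}{-62} = 48 \cdot \frac{1}{11} + 6 \left(- \frac{1}{62}\right) = \frac{48}{11} - \frac{3}{31} = \frac{1455}{341} \approx 4.2669$)
$132 \cdot \frac{84}{35} + M = 132 \cdot \frac{84}{35} + \frac{1455}{341} = 132 \cdot 84 \cdot \frac{1}{35} + \frac{1455}{341} = 132 \cdot \frac{12}{5} + \frac{1455}{341} = \frac{1584}{5} + \frac{1455}{341} = \frac{547419}{1705}$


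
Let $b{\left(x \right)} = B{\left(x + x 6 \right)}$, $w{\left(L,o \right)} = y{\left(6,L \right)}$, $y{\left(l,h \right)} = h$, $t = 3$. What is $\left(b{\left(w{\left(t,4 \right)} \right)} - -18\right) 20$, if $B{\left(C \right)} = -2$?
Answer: $320$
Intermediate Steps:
$w{\left(L,o \right)} = L$
$b{\left(x \right)} = -2$
$\left(b{\left(w{\left(t,4 \right)} \right)} - -18\right) 20 = \left(-2 - -18\right) 20 = \left(-2 + 18\right) 20 = 16 \cdot 20 = 320$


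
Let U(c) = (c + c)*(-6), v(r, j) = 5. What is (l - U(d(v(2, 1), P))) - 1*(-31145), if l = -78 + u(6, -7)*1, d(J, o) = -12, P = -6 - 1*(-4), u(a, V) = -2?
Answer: 30921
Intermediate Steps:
P = -2 (P = -6 + 4 = -2)
U(c) = -12*c (U(c) = (2*c)*(-6) = -12*c)
l = -80 (l = -78 - 2*1 = -78 - 2 = -80)
(l - U(d(v(2, 1), P))) - 1*(-31145) = (-80 - (-12)*(-12)) - 1*(-31145) = (-80 - 1*144) + 31145 = (-80 - 144) + 31145 = -224 + 31145 = 30921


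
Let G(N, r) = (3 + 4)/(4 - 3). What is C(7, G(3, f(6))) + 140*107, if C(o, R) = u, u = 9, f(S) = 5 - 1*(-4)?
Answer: 14989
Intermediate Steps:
f(S) = 9 (f(S) = 5 + 4 = 9)
G(N, r) = 7 (G(N, r) = 7/1 = 7*1 = 7)
C(o, R) = 9
C(7, G(3, f(6))) + 140*107 = 9 + 140*107 = 9 + 14980 = 14989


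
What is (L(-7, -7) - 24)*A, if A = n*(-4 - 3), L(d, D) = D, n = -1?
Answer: -217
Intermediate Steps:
A = 7 (A = -(-4 - 3) = -1*(-7) = 7)
(L(-7, -7) - 24)*A = (-7 - 24)*7 = -31*7 = -217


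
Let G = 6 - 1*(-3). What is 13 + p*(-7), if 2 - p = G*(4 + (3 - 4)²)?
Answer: 314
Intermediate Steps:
G = 9 (G = 6 + 3 = 9)
p = -43 (p = 2 - 9*(4 + (3 - 4)²) = 2 - 9*(4 + (-1)²) = 2 - 9*(4 + 1) = 2 - 9*5 = 2 - 1*45 = 2 - 45 = -43)
13 + p*(-7) = 13 - 43*(-7) = 13 + 301 = 314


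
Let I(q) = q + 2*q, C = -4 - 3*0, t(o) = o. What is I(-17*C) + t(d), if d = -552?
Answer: -348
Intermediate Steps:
C = -4 (C = -4 + 0 = -4)
I(q) = 3*q
I(-17*C) + t(d) = 3*(-17*(-4)) - 552 = 3*68 - 552 = 204 - 552 = -348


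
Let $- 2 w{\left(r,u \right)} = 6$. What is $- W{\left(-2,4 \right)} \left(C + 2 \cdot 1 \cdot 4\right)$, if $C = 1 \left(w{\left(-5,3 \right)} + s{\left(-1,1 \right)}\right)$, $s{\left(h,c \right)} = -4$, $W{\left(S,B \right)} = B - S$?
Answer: $-6$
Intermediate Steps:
$w{\left(r,u \right)} = -3$ ($w{\left(r,u \right)} = \left(- \frac{1}{2}\right) 6 = -3$)
$C = -7$ ($C = 1 \left(-3 - 4\right) = 1 \left(-7\right) = -7$)
$- W{\left(-2,4 \right)} \left(C + 2 \cdot 1 \cdot 4\right) = - (4 - -2) \left(-7 + 2 \cdot 1 \cdot 4\right) = - (4 + 2) \left(-7 + 2 \cdot 4\right) = \left(-1\right) 6 \left(-7 + 8\right) = \left(-6\right) 1 = -6$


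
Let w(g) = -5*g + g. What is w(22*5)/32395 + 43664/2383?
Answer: 25699032/1403587 ≈ 18.310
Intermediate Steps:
w(g) = -4*g
w(22*5)/32395 + 43664/2383 = -88*5/32395 + 43664/2383 = -4*110*(1/32395) + 43664*(1/2383) = -440*1/32395 + 43664/2383 = -8/589 + 43664/2383 = 25699032/1403587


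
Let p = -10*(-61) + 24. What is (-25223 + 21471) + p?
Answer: -3118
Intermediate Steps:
p = 634 (p = 610 + 24 = 634)
(-25223 + 21471) + p = (-25223 + 21471) + 634 = -3752 + 634 = -3118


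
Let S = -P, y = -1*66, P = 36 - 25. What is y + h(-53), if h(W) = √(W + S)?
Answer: -66 + 8*I ≈ -66.0 + 8.0*I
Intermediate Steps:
P = 11
y = -66
S = -11 (S = -1*11 = -11)
h(W) = √(-11 + W) (h(W) = √(W - 11) = √(-11 + W))
y + h(-53) = -66 + √(-11 - 53) = -66 + √(-64) = -66 + 8*I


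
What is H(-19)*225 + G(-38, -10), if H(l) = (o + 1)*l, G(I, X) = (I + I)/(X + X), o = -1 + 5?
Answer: -106856/5 ≈ -21371.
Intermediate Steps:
o = 4
G(I, X) = I/X (G(I, X) = (2*I)/((2*X)) = (2*I)*(1/(2*X)) = I/X)
H(l) = 5*l (H(l) = (4 + 1)*l = 5*l)
H(-19)*225 + G(-38, -10) = (5*(-19))*225 - 38/(-10) = -95*225 - 38*(-⅒) = -21375 + 19/5 = -106856/5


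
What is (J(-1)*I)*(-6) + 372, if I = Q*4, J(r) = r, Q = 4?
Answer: 468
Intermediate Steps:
I = 16 (I = 4*4 = 16)
(J(-1)*I)*(-6) + 372 = -1*16*(-6) + 372 = -16*(-6) + 372 = 96 + 372 = 468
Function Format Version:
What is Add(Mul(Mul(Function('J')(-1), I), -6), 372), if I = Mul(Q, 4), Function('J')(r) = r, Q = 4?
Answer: 468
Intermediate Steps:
I = 16 (I = Mul(4, 4) = 16)
Add(Mul(Mul(Function('J')(-1), I), -6), 372) = Add(Mul(Mul(-1, 16), -6), 372) = Add(Mul(-16, -6), 372) = Add(96, 372) = 468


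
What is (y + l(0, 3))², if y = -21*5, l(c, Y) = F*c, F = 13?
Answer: 11025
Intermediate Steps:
l(c, Y) = 13*c
y = -105
(y + l(0, 3))² = (-105 + 13*0)² = (-105 + 0)² = (-105)² = 11025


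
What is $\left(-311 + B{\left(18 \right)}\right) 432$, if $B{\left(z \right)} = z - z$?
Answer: $-134352$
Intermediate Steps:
$B{\left(z \right)} = 0$
$\left(-311 + B{\left(18 \right)}\right) 432 = \left(-311 + 0\right) 432 = \left(-311\right) 432 = -134352$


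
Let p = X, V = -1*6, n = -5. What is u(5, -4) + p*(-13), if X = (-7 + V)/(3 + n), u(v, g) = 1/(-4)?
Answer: -339/4 ≈ -84.750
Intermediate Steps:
u(v, g) = -¼ (u(v, g) = 1*(-¼) = -¼)
V = -6
X = 13/2 (X = (-7 - 6)/(3 - 5) = -13/(-2) = -13*(-½) = 13/2 ≈ 6.5000)
p = 13/2 ≈ 6.5000
u(5, -4) + p*(-13) = -¼ + (13/2)*(-13) = -¼ - 169/2 = -339/4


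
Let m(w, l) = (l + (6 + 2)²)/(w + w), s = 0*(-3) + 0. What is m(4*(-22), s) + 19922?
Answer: 219138/11 ≈ 19922.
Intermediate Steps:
s = 0 (s = 0 + 0 = 0)
m(w, l) = (64 + l)/(2*w) (m(w, l) = (l + 8²)/((2*w)) = (l + 64)*(1/(2*w)) = (64 + l)*(1/(2*w)) = (64 + l)/(2*w))
m(4*(-22), s) + 19922 = (64 + 0)/(2*((4*(-22)))) + 19922 = (½)*64/(-88) + 19922 = (½)*(-1/88)*64 + 19922 = -4/11 + 19922 = 219138/11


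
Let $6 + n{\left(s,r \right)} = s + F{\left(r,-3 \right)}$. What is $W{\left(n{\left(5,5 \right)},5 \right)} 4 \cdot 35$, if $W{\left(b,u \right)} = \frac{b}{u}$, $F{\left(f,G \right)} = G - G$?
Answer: $-28$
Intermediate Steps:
$F{\left(f,G \right)} = 0$
$n{\left(s,r \right)} = -6 + s$ ($n{\left(s,r \right)} = -6 + \left(s + 0\right) = -6 + s$)
$W{\left(n{\left(5,5 \right)},5 \right)} 4 \cdot 35 = \frac{-6 + 5}{5} \cdot 4 \cdot 35 = \left(-1\right) \frac{1}{5} \cdot 4 \cdot 35 = \left(- \frac{1}{5}\right) 4 \cdot 35 = \left(- \frac{4}{5}\right) 35 = -28$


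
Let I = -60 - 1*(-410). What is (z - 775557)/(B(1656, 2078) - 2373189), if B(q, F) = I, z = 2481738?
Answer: -1706181/2372839 ≈ -0.71905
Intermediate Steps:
I = 350 (I = -60 + 410 = 350)
B(q, F) = 350
(z - 775557)/(B(1656, 2078) - 2373189) = (2481738 - 775557)/(350 - 2373189) = 1706181/(-2372839) = 1706181*(-1/2372839) = -1706181/2372839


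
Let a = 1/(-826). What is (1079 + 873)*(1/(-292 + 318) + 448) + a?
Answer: 9391144211/10738 ≈ 8.7457e+5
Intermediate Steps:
a = -1/826 ≈ -0.0012107
(1079 + 873)*(1/(-292 + 318) + 448) + a = (1079 + 873)*(1/(-292 + 318) + 448) - 1/826 = 1952*(1/26 + 448) - 1/826 = 1952*(11649/26) - 1/826 = 11369424/13 - 1/826 = 9391144211/10738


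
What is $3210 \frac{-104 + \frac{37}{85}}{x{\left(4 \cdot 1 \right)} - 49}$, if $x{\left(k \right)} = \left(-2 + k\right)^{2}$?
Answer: $\frac{1883842}{255} \approx 7387.6$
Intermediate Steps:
$3210 \frac{-104 + \frac{37}{85}}{x{\left(4 \cdot 1 \right)} - 49} = 3210 \frac{-104 + \frac{37}{85}}{\left(-2 + 4 \cdot 1\right)^{2} - 49} = 3210 \frac{-104 + 37 \cdot \frac{1}{85}}{\left(-2 + 4\right)^{2} - 49} = 3210 \frac{-104 + \frac{37}{85}}{2^{2} - 49} = 3210 \left(- \frac{8803}{85 \left(4 - 49\right)}\right) = 3210 \left(- \frac{8803}{85 \left(-45\right)}\right) = 3210 \left(\left(- \frac{8803}{85}\right) \left(- \frac{1}{45}\right)\right) = 3210 \cdot \frac{8803}{3825} = \frac{1883842}{255}$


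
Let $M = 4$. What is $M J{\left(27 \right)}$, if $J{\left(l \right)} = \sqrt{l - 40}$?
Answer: $4 i \sqrt{13} \approx 14.422 i$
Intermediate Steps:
$J{\left(l \right)} = \sqrt{-40 + l}$
$M J{\left(27 \right)} = 4 \sqrt{-40 + 27} = 4 \sqrt{-13} = 4 i \sqrt{13}$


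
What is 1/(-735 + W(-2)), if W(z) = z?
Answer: -1/737 ≈ -0.0013569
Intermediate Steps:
1/(-735 + W(-2)) = 1/(-735 - 2) = 1/(-737) = -1/737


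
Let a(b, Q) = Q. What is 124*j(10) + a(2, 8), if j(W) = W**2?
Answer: 12408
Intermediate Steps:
124*j(10) + a(2, 8) = 124*10**2 + 8 = 124*100 + 8 = 12400 + 8 = 12408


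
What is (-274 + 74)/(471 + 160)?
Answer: -200/631 ≈ -0.31696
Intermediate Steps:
(-274 + 74)/(471 + 160) = -200/631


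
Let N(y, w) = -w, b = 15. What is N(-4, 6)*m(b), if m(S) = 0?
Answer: 0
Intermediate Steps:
N(-4, 6)*m(b) = -1*6*0 = -6*0 = 0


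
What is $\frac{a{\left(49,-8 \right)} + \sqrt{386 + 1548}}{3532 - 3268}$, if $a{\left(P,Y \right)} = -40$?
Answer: $- \frac{5}{33} + \frac{\sqrt{1934}}{264} \approx 0.015065$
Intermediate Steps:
$\frac{a{\left(49,-8 \right)} + \sqrt{386 + 1548}}{3532 - 3268} = \frac{-40 + \sqrt{386 + 1548}}{3532 - 3268} = \frac{-40 + \sqrt{1934}}{264} = \left(-40 + \sqrt{1934}\right) \frac{1}{264} = - \frac{5}{33} + \frac{\sqrt{1934}}{264}$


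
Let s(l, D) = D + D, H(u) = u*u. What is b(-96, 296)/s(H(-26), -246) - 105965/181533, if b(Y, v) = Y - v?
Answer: 1585513/7442853 ≈ 0.21302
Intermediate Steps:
H(u) = u²
s(l, D) = 2*D
b(-96, 296)/s(H(-26), -246) - 105965/181533 = (-96 - 1*296)/((2*(-246))) - 105965/181533 = (-96 - 296)/(-492) - 105965*1/181533 = -392*(-1/492) - 105965/181533 = 98/123 - 105965/181533 = 1585513/7442853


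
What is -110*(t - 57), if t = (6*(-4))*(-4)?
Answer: -4290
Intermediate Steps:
t = 96 (t = -24*(-4) = 96)
-110*(t - 57) = -110*(96 - 57) = -110*39 = -4290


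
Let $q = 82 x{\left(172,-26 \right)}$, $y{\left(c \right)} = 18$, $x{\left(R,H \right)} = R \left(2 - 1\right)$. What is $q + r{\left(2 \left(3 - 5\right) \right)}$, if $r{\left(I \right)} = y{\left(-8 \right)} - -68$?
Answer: $14190$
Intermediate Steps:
$x{\left(R,H \right)} = R$ ($x{\left(R,H \right)} = R 1 = R$)
$r{\left(I \right)} = 86$ ($r{\left(I \right)} = 18 - -68 = 18 + 68 = 86$)
$q = 14104$ ($q = 82 \cdot 172 = 14104$)
$q + r{\left(2 \left(3 - 5\right) \right)} = 14104 + 86 = 14190$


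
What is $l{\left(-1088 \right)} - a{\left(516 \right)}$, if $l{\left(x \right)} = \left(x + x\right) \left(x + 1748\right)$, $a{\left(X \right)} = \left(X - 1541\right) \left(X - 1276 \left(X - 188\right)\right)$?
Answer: $-429898460$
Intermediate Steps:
$a{\left(X \right)} = \left(-1541 + X\right) \left(239888 - 1275 X\right)$ ($a{\left(X \right)} = \left(-1541 + X\right) \left(X - 1276 \left(-188 + X\right)\right) = \left(-1541 + X\right) \left(X - \left(-239888 + 1276 X\right)\right) = \left(-1541 + X\right) \left(239888 - 1275 X\right)$)
$l{\left(x \right)} = 2 x \left(1748 + x\right)$
$l{\left(-1088 \right)} - a{\left(516 \right)} = 2 \left(-1088\right) \left(1748 - 1088\right) - \left(-369667408 - 1275 \cdot 516^{2} + 2204663 \cdot 516\right) = 2 \left(-1088\right) 660 - \left(-369667408 - 339476400 + 1137606108\right) = -1436160 - \left(-369667408 - 339476400 + 1137606108\right) = -1436160 - 428462300 = -429898460$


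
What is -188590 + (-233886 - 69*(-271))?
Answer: -403777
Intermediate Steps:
-188590 + (-233886 - 69*(-271)) = -188590 + (-233886 - 1*(-18699)) = -188590 + (-233886 + 18699) = -188590 - 215187 = -403777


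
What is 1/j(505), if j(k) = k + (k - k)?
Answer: 1/505 ≈ 0.0019802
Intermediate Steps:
j(k) = k (j(k) = k + 0 = k)
1/j(505) = 1/505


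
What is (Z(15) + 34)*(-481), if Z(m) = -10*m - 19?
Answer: 64935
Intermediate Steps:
Z(m) = -19 - 10*m
(Z(15) + 34)*(-481) = ((-19 - 10*15) + 34)*(-481) = ((-19 - 150) + 34)*(-481) = (-169 + 34)*(-481) = -135*(-481) = 64935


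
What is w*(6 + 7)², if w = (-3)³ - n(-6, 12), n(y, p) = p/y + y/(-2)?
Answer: -4732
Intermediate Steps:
n(y, p) = -y/2 + p/y (n(y, p) = p/y + y*(-½) = p/y - y/2 = -y/2 + p/y)
w = -28 (w = (-3)³ - (-½*(-6) + 12/(-6)) = -27 - (3 + 12*(-⅙)) = -27 - (3 - 2) = -27 - 1*1 = -27 - 1 = -28)
w*(6 + 7)² = -28*(6 + 7)² = -28*13² = -28*169 = -4732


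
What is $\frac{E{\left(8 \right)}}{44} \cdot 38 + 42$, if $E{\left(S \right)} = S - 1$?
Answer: $\frac{1057}{22} \approx 48.045$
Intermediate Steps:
$E{\left(S \right)} = -1 + S$ ($E{\left(S \right)} = S - 1 = -1 + S$)
$\frac{E{\left(8 \right)}}{44} \cdot 38 + 42 = \frac{-1 + 8}{44} \cdot 38 + 42 = 7 \cdot \frac{1}{44} \cdot 38 + 42 = \frac{7}{44} \cdot 38 + 42 = \frac{133}{22} + 42 = \frac{1057}{22}$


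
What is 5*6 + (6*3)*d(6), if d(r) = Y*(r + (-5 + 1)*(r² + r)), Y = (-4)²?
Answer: -46626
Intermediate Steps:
Y = 16
d(r) = -64*r² - 48*r (d(r) = 16*(r + (-5 + 1)*(r² + r)) = 16*(r - 4*(r + r²)) = 16*(r + (-4*r - 4*r²)) = 16*(-4*r² - 3*r) = -64*r² - 48*r)
5*6 + (6*3)*d(6) = 5*6 + (6*3)*(-16*6*(3 + 4*6)) = 30 + 18*(-16*6*(3 + 24)) = 30 + 18*(-16*6*27) = 30 + 18*(-2592) = 30 - 46656 = -46626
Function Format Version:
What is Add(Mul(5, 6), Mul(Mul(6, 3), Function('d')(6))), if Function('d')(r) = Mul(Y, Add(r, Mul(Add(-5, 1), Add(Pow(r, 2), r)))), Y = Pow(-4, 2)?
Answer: -46626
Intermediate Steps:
Y = 16
Function('d')(r) = Add(Mul(-64, Pow(r, 2)), Mul(-48, r)) (Function('d')(r) = Mul(16, Add(r, Mul(Add(-5, 1), Add(Pow(r, 2), r)))) = Mul(16, Add(r, Mul(-4, Add(r, Pow(r, 2))))) = Mul(16, Add(r, Add(Mul(-4, r), Mul(-4, Pow(r, 2))))) = Mul(16, Add(Mul(-4, Pow(r, 2)), Mul(-3, r))) = Add(Mul(-64, Pow(r, 2)), Mul(-48, r)))
Add(Mul(5, 6), Mul(Mul(6, 3), Function('d')(6))) = Add(Mul(5, 6), Mul(Mul(6, 3), Mul(-16, 6, Add(3, Mul(4, 6))))) = Add(30, Mul(18, Mul(-16, 6, Add(3, 24)))) = Add(30, Mul(18, Mul(-16, 6, 27))) = Add(30, Mul(18, -2592)) = Add(30, -46656) = -46626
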